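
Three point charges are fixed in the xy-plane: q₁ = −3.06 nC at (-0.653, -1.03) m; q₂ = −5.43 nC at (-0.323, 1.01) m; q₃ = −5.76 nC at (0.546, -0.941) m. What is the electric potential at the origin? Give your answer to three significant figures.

The total potential is the scalar sum of each charge's contribution, V = Σ kqᵢ/rᵢ.
Distances from the field point to each charge: r₁ = 1.22 m, r₂ = 1.06 m, r₃ = 1.09 m.
V = k[(-3.06×10⁻⁹)/(1.22) + (-5.43×10⁻⁹)/(1.06) + (-5.76×10⁻⁹)/(1.09)] = -116 V.

-116 V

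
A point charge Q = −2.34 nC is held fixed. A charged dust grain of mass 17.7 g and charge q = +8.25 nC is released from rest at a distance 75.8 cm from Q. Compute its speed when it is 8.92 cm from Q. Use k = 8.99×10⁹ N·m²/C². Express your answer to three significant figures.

0.0139 m/s

Only the electrostatic force acts, so mechanical energy is conserved: ½mv² = U₁ − U₂ = kQq(1/r₁ − 1/r₂).
U₁ − U₂ = (8.99×10⁹ N·m²/C²)(-2.34×10⁻⁹ C)(8.25×10⁻⁹ C)(1/0.758 − 1/0.0892) = 1.72×10⁻⁶ J.
v = √(2·1.72×10⁻⁶/0.0177) = 0.0139 m/s.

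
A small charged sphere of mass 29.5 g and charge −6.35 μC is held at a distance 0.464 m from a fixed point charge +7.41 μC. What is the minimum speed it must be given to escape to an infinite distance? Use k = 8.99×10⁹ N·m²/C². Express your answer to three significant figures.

7.86 m/s

To just escape, total mechanical energy must reach zero at infinity: ½mv²_min + U = 0, so ½mv²_min = −U = |kQq|/r.
|U| = |kQq|/r = (8.99×10⁹ N·m²/C²)(7.41×10⁻⁶)(6.35×10⁻⁶)/(0.464) = 0.912 J.
v_min = √(2|U|/m) = √(2·0.912/0.0295) = 7.86 m/s.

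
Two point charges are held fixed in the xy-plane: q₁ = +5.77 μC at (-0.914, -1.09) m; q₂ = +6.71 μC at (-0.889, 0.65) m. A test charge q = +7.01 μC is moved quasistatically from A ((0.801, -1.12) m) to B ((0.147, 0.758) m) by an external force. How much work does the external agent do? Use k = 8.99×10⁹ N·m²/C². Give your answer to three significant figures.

For quasistatic motion the external work equals the change in potential energy: W_ext = qΔV = q(V_B − V_A).
At A: distances to the source charges are 1.72 m, 2.45 m; V_A = Σ kqᵢ/rᵢ = 5.49×10⁴ V.
At B: distances to the source charges are 2.13 m, 1.04 m; V_B = Σ kqᵢ/rᵢ = 8.23×10⁴ V.
ΔV = V_B − V_A = 2.74×10⁴ V.
W_ext = qΔV = (7.01×10⁻⁶ C)(2.74×10⁴ V) = 0.192 J.

0.192 J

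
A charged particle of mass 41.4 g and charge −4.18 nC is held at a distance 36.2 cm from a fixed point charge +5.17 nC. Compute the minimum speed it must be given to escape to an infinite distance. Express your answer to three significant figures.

To just escape, total mechanical energy must reach zero at infinity: ½mv²_min + U = 0, so ½mv²_min = −U = |kQq|/r.
|U| = |kQq|/r = (8.99×10⁹ N·m²/C²)(5.17×10⁻⁹)(4.18×10⁻⁹)/(0.362) = 5.37×10⁻⁷ J.
v_min = √(2|U|/m) = √(2·5.37×10⁻⁷/0.0414) = 5.09×10⁻³ m/s.

5.09×10⁻³ m/s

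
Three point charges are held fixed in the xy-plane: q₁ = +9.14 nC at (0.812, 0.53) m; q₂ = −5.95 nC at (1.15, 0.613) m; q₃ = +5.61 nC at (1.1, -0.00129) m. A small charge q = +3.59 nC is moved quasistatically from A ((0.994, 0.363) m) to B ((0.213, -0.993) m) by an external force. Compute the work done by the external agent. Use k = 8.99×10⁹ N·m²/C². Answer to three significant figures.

For quasistatic motion the external work equals the change in potential energy: W_ext = qΔV = q(V_B − V_A).
At A: distances to the source charges are 0.247 m, 0.295 m, 0.379 m; V_A = Σ kqᵢ/rᵢ = 284 V.
At B: distances to the source charges are 1.64 m, 1.86 m, 1.33 m; V_B = Σ kqᵢ/rᵢ = 59.3 V.
ΔV = V_B − V_A = -225 V.
W_ext = qΔV = (3.59×10⁻⁹ C)(-225 V) = -8.07×10⁻⁷ J.

-8.07×10⁻⁷ J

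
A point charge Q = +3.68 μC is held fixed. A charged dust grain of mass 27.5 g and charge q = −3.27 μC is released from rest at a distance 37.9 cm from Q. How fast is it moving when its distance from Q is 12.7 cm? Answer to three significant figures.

6.42 m/s

Only the electrostatic force acts, so mechanical energy is conserved: ½mv² = U₁ − U₂ = kQq(1/r₁ − 1/r₂).
U₁ − U₂ = (8.99×10⁹ N·m²/C²)(3.68×10⁻⁶ C)(-3.27×10⁻⁶ C)(1/0.379 − 1/0.127) = 0.566 J.
v = √(2·0.566/0.0275) = 6.42 m/s.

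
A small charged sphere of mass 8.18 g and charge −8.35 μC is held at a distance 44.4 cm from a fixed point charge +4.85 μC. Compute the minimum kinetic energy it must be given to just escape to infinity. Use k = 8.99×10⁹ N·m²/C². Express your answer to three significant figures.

0.820 J

To just escape, total mechanical energy must reach zero at infinity: ½mv²_min + U = 0, so ½mv²_min = −U = |kQq|/r.
|U| = |kQq|/r = (8.99×10⁹ N·m²/C²)(4.85×10⁻⁶)(8.35×10⁻⁶)/(0.444) = 0.820 J.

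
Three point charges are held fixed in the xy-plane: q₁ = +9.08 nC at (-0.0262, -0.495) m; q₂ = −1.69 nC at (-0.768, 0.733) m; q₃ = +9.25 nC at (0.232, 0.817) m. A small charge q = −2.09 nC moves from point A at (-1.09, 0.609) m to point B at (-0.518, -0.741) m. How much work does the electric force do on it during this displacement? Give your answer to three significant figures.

2.40×10⁻⁷ J

The work done by the electric force is W_field = −ΔU = −q(V_B − V_A) = q(V_A − V_B).
At A: distances to the source charges are 1.53 m, 0.345 m, 1.34 m; V_A = Σ kqᵢ/rᵢ = 71.4 V.
At B: distances to the source charges are 0.550 m, 1.50 m, 1.73 m; V_B = Σ kqᵢ/rᵢ = 186 V.
ΔV = V_B − V_A = 115 V.
W_field = −qΔV = −(-2.09×10⁻⁹ C)(115 V) = 2.40×10⁻⁷ J.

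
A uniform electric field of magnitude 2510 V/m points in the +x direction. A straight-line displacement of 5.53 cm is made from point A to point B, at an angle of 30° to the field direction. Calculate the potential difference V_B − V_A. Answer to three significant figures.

-120 V

Only the component of displacement along E changes the potential: ΔV = −E·d·cosθ.
ΔV = −(2510 V/m)(0.0553 m)cos30° = -120 V.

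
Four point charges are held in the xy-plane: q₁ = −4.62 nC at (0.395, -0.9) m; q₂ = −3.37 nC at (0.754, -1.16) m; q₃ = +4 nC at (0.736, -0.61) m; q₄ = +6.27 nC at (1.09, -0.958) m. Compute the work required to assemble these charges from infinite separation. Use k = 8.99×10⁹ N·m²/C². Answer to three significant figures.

-6.79×10⁻⁷ J

The work to assemble the configuration equals its total potential energy, U = Σ kqᵢqⱼ/rᵢⱼ over all pairs.
Pair separations: r₁₂ = 0.443 m, r₁₃ = 0.448 m, r₁₄ = 0.697 m, r₂₃ = 0.550 m, r₂₄ = 0.392 m, r₃₄ = 0.496 m.
Summing all 6 pair terms gives U = -6.79×10⁻⁷ J.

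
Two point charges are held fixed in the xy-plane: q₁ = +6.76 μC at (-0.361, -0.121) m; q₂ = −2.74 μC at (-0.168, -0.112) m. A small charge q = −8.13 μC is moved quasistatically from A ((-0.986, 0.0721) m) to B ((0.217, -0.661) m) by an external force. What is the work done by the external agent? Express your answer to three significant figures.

0.190 J

For quasistatic motion the external work equals the change in potential energy: W_ext = qΔV = q(V_B − V_A).
At A: distances to the source charges are 0.654 m, 0.838 m; V_A = Σ kqᵢ/rᵢ = 6.35×10⁴ V.
At B: distances to the source charges are 0.791 m, 0.671 m; V_B = Σ kqᵢ/rᵢ = 4.01×10⁴ V.
ΔV = V_B − V_A = -2.34×10⁴ V.
W_ext = qΔV = (-8.13×10⁻⁶ C)(-2.34×10⁴ V) = 0.190 J.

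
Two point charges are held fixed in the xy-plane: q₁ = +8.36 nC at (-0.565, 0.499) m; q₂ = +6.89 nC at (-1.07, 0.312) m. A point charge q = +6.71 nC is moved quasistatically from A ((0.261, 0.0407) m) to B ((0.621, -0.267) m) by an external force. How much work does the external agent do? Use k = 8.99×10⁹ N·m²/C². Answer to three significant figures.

-2.50×10⁻⁷ J

For quasistatic motion the external work equals the change in potential energy: W_ext = qΔV = q(V_B − V_A).
At A: distances to the source charges are 0.945 m, 1.36 m; V_A = Σ kqᵢ/rᵢ = 125 V.
At B: distances to the source charges are 1.41 m, 1.79 m; V_B = Σ kqᵢ/rᵢ = 87.9 V.
ΔV = V_B − V_A = -37.3 V.
W_ext = qΔV = (6.71×10⁻⁹ C)(-37.3 V) = -2.50×10⁻⁷ J.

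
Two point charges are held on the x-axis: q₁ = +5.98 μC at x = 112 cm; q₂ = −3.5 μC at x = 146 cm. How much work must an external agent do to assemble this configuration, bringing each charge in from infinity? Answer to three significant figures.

-0.553 J

The work to assemble the configuration equals its total potential energy, U = Σ kqᵢqⱼ/rᵢⱼ over all pairs.
Pair separations: r₁₂ = 0.340 m.
U = (-0.553) = -0.553 J.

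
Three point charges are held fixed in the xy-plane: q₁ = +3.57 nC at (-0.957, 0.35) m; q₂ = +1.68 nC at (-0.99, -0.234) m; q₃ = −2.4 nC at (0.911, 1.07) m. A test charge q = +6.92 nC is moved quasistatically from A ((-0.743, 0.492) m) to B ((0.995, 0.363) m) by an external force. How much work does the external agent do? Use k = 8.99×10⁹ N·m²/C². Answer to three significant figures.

-9.61×10⁻⁷ J

For quasistatic motion the external work equals the change in potential energy: W_ext = qΔV = q(V_B − V_A).
At A: distances to the source charges are 0.257 m, 0.767 m, 1.75 m; V_A = Σ kqᵢ/rᵢ = 132 V.
At B: distances to the source charges are 1.95 m, 2.07 m, 0.712 m; V_B = Σ kqᵢ/rᵢ = -6.58 V.
ΔV = V_B − V_A = -139 V.
W_ext = qΔV = (6.92×10⁻⁹ C)(-139 V) = -9.61×10⁻⁷ J.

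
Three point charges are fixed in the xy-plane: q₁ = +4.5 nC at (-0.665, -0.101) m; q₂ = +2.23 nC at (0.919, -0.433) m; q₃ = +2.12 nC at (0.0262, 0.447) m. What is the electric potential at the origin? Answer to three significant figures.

122 V

Electric potential is a scalar, so the contributions from each charge add algebraically: V = Σ kqᵢ/rᵢ.
Distances from the field point to each charge: r₁ = 0.673 m, r₂ = 1.02 m, r₃ = 0.448 m.
V = k[(4.50×10⁻⁹)/(0.673) + (2.23×10⁻⁹)/(1.02) + (2.12×10⁻⁹)/(0.448)] = 122 V.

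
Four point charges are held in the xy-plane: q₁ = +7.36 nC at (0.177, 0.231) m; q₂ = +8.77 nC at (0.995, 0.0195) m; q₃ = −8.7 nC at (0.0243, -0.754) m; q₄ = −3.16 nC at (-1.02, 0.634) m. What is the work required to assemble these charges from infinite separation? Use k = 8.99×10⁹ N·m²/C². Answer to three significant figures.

The work to assemble the configuration equals its total potential energy, U = Σ kqᵢqⱼ/rᵢⱼ over all pairs.
Pair separations: r₁₂ = 0.845 m, r₁₃ = 0.997 m, r₁₄ = 1.26 m, r₂₃ = 1.24 m, r₂₄ = 2.11 m, r₃₄ = 1.74 m.
Summing all 6 pair terms gives U = -5.85×10⁻⁷ J.

-5.85×10⁻⁷ J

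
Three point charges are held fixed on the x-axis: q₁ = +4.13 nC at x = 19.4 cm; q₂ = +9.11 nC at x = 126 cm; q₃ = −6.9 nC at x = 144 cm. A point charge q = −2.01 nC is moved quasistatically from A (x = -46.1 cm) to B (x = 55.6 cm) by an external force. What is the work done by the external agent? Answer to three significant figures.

-1.55×10⁻⁷ J

For quasistatic motion the external work equals the change in potential energy: W_ext = qΔV = q(V_B − V_A).
At A: distances to the source charges are 0.655 m, 1.72 m, 1.90 m; V_A = Σ kqᵢ/rᵢ = 71.6 V.
At B: distances to the source charges are 0.362 m, 0.704 m, 0.884 m; V_B = Σ kqᵢ/rᵢ = 149 V.
ΔV = V_B − V_A = 77.1 V.
W_ext = qΔV = (-2.01×10⁻⁹ C)(77.1 V) = -1.55×10⁻⁷ J.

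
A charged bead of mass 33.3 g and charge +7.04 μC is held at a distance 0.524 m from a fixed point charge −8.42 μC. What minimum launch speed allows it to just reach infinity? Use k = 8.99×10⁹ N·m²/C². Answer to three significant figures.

7.82 m/s

To just escape, total mechanical energy must reach zero at infinity: ½mv²_min + U = 0, so ½mv²_min = −U = |kQq|/r.
|U| = |kQq|/r = (8.99×10⁹ N·m²/C²)(8.42×10⁻⁶)(7.04×10⁻⁶)/(0.524) = 1.02 J.
v_min = √(2|U|/m) = √(2·1.02/0.0333) = 7.82 m/s.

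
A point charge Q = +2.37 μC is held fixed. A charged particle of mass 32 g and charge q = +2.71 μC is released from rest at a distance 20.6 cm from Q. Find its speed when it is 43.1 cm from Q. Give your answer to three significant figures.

3.02 m/s

Only the electrostatic force acts, so mechanical energy is conserved: ½mv² = U₁ − U₂ = kQq(1/r₁ − 1/r₂).
U₁ − U₂ = (8.99×10⁹ N·m²/C²)(2.37×10⁻⁶ C)(2.71×10⁻⁶ C)(1/0.206 − 1/0.431) = 0.146 J.
v = √(2·0.146/0.0320) = 3.02 m/s.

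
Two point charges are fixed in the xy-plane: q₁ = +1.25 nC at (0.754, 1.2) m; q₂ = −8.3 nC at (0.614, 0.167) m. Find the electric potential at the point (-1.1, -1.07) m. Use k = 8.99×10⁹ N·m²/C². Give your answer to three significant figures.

-31.5 V

Electric potential is a scalar, so the contributions from each charge add algebraically: V = Σ kqᵢ/rᵢ.
Distances from the field point to each charge: r₁ = 2.93 m, r₂ = 2.11 m.
V = k[(1.25×10⁻⁹)/(2.93) + (-8.30×10⁻⁹)/(2.11)] = -31.5 V.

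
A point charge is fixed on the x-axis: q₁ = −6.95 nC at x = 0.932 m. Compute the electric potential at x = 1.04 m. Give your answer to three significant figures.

Electric potential is a scalar, so the contributions from each charge add algebraically: V = Σ kqᵢ/rᵢ.
V = k[(-6.95×10⁻⁹)/(0.108)] = -579 V.

-579 V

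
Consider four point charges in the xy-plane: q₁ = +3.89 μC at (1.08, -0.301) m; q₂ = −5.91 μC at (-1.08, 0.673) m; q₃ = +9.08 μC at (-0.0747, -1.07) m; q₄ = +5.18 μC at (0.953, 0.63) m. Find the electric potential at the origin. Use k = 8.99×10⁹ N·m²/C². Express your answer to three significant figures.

The total potential is the scalar sum of each charge's contribution, V = Σ kqᵢ/rᵢ.
Distances from the field point to each charge: r₁ = 1.12 m, r₂ = 1.27 m, r₃ = 1.07 m, r₄ = 1.14 m.
V = k[(3.89×10⁻⁶)/(1.12) + (-5.91×10⁻⁶)/(1.27) + (9.08×10⁻⁶)/(1.07) + (5.18×10⁻⁶)/(1.14)] = 1.06×10⁵ V.

1.06×10⁵ V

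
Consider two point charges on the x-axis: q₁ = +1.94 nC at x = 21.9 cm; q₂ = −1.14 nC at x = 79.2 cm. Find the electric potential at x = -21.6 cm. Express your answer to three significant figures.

29.9 V

The total potential is the scalar sum of each charge's contribution, V = Σ kqᵢ/rᵢ.
Distances from the field point to each charge: r₁ = 0.435 m, r₂ = 1.01 m.
V = k[(1.94×10⁻⁹)/(0.435) + (-1.14×10⁻⁹)/(1.01)] = 29.9 V.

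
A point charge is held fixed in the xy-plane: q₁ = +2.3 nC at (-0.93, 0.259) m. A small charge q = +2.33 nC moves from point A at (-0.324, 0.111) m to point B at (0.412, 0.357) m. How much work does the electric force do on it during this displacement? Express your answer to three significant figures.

4.14×10⁻⁸ J

The work done by the electric force is W_field = −ΔU = −q(V_B − V_A) = q(V_A − V_B).
At A: distance to the source charge is 0.624 m; V_A = kq₁/r = 33.1 V.
At B: distance to the source charge is 1.35 m; V_B = kq₁/r = 15.4 V.
ΔV = V_B − V_A = -17.8 V.
W_field = −qΔV = −(2.33×10⁻⁹ C)(-17.8 V) = 4.14×10⁻⁸ J.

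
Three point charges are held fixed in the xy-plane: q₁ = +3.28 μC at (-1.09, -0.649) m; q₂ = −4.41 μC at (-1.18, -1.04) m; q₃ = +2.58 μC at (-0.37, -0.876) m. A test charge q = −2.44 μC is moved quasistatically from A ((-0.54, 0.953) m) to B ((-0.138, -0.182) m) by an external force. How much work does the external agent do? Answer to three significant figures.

For quasistatic motion the external work equals the change in potential energy: W_ext = qΔV = q(V_B − V_A).
At A: distances to the source charges are 1.69 m, 2.09 m, 1.84 m; V_A = Σ kqᵢ/rᵢ = 1.11×10⁴ V.
At B: distances to the source charges are 1.06 m, 1.35 m, 0.732 m; V_B = Σ kqᵢ/rᵢ = 3.01×10⁴ V.
ΔV = V_B − V_A = 1.90×10⁴ V.
W_ext = qΔV = (-2.44×10⁻⁶ C)(1.90×10⁴ V) = -0.0465 J.

-0.0465 J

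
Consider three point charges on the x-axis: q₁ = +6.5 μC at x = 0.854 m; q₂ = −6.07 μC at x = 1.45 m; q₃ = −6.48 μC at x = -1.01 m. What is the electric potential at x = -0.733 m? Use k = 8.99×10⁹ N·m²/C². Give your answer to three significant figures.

-1.98×10⁵ V

Electric potential is a scalar, so the contributions from each charge add algebraically: V = Σ kqᵢ/rᵢ.
Distances from the field point to each charge: r₁ = 1.59 m, r₂ = 2.18 m, r₃ = 0.277 m.
V = k[(6.50×10⁻⁶)/(1.59) + (-6.07×10⁻⁶)/(2.18) + (-6.48×10⁻⁶)/(0.277)] = -1.98×10⁵ V.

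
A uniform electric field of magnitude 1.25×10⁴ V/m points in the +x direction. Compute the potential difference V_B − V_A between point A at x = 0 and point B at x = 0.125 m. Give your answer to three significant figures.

In a uniform field, potential decreases in the direction of E: V_B − V_A = −E·Δx.
V_B − V_A = −(1.25×10⁴ V/m)(0.125 m) = -1560 V.

-1560 V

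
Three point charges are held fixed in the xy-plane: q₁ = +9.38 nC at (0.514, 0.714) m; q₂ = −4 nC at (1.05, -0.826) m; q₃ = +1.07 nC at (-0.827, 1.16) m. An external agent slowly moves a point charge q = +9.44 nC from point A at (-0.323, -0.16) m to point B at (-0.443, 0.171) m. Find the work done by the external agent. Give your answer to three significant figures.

For quasistatic motion the external work equals the change in potential energy: W_ext = qΔV = q(V_B − V_A).
At A: distances to the source charges are 1.21 m, 1.53 m, 1.41 m; V_A = Σ kqᵢ/rᵢ = 52.9 V.
At B: distances to the source charges are 1.10 m, 1.80 m, 1.06 m; V_B = Σ kqᵢ/rᵢ = 65.7 V.
ΔV = V_B − V_A = 12.7 V.
W_ext = qΔV = (9.44×10⁻⁹ C)(12.7 V) = 1.20×10⁻⁷ J.

1.20×10⁻⁷ J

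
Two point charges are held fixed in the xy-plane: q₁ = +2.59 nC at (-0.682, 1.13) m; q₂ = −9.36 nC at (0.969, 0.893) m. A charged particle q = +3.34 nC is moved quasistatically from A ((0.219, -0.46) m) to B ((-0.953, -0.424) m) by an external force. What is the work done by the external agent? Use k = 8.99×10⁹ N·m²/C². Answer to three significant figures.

6.78×10⁻⁸ J

For quasistatic motion the external work equals the change in potential energy: W_ext = qΔV = q(V_B − V_A).
At A: distances to the source charges are 1.83 m, 1.55 m; V_A = Σ kqᵢ/rᵢ = -41.7 V.
At B: distances to the source charges are 1.58 m, 2.33 m; V_B = Σ kqᵢ/rᵢ = -21.4 V.
ΔV = V_B − V_A = 20.3 V.
W_ext = qΔV = (3.34×10⁻⁹ C)(20.3 V) = 6.78×10⁻⁸ J.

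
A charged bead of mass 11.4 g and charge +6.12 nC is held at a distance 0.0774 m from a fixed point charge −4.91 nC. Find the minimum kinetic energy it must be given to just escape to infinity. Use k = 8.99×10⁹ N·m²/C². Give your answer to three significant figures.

To just escape, total mechanical energy must reach zero at infinity: ½mv²_min + U = 0, so ½mv²_min = −U = |kQq|/r.
|U| = |kQq|/r = (8.99×10⁹ N·m²/C²)(4.91×10⁻⁹)(6.12×10⁻⁹)/(0.0774) = 3.49×10⁻⁶ J.

3.49×10⁻⁶ J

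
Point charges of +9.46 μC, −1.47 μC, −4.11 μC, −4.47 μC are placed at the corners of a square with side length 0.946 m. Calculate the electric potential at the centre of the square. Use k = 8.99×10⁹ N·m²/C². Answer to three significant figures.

-7930 V

Electric potential is a scalar, so the contributions from each charge add algebraically: V = Σ kqᵢ/rᵢ.
The distance from each corner to the centre is a√2/2 = 0.669 m.
V = k[(9.46×10⁻⁶)/(0.669) + (-1.47×10⁻⁶)/(0.669) + (-4.11×10⁻⁶)/(0.669) + (-4.47×10⁻⁶)/(0.669)] = -7930 V.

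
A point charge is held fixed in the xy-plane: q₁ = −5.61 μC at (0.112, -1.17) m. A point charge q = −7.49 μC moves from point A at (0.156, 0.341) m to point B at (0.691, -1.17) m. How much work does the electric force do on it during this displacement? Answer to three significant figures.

The work done by the electric force is W_field = −ΔU = −q(V_B − V_A) = q(V_A − V_B).
At A: distance to the source charge is 1.51 m; V_A = kq₁/r = -3.34×10⁴ V.
At B: distance to the source charge is 0.579 m; V_B = kq₁/r = -8.71×10⁴ V.
ΔV = V_B − V_A = -5.37×10⁴ V.
W_field = −qΔV = −(-7.49×10⁻⁶ C)(-5.37×10⁴ V) = -0.403 J.

-0.403 J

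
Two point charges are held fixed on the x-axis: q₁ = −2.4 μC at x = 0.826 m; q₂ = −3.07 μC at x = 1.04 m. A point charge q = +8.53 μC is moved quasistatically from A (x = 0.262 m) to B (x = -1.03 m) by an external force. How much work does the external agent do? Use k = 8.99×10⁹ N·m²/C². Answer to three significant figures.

0.416 J

For quasistatic motion the external work equals the change in potential energy: W_ext = qΔV = q(V_B − V_A).
At A: distances to the source charges are 0.564 m, 0.778 m; V_A = Σ kqᵢ/rᵢ = -7.37×10⁴ V.
At B: distances to the source charges are 1.86 m, 2.07 m; V_B = Σ kqᵢ/rᵢ = -2.50×10⁴ V.
ΔV = V_B − V_A = 4.88×10⁴ V.
W_ext = qΔV = (8.53×10⁻⁶ C)(4.88×10⁴ V) = 0.416 J.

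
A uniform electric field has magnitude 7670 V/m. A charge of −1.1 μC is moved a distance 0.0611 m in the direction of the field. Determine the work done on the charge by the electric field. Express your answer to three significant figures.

The potential change for a displacement 0.0611 m in the direction of the field is ΔV = −Ed = -469 V.
W_field = −qΔV = -5.16×10⁻⁴ J.

-5.16×10⁻⁴ J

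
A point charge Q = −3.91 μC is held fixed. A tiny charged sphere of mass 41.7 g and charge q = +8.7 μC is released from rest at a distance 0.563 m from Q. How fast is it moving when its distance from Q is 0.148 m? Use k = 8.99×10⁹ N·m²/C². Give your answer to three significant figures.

8.55 m/s

Only the electrostatic force acts, so mechanical energy is conserved: ½mv² = U₁ − U₂ = kQq(1/r₁ − 1/r₂).
U₁ − U₂ = (8.99×10⁹ N·m²/C²)(-3.91×10⁻⁶ C)(8.70×10⁻⁶ C)(1/0.563 − 1/0.148) = 1.52 J.
v = √(2·1.52/0.0417) = 8.55 m/s.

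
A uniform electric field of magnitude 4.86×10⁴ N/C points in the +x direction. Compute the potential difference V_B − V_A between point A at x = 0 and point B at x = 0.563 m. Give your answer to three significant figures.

-2.74×10⁴ V

In a uniform field, potential decreases in the direction of E: V_B − V_A = −E·Δx.
V_B − V_A = −(4.86×10⁴ V/m)(0.563 m) = -2.74×10⁴ V.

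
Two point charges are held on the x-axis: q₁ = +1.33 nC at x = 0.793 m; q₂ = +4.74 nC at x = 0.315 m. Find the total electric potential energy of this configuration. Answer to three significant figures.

The assembly work is the sum of pairwise potential energies, U = Σ_{i<j} kqᵢqⱼ/rᵢⱼ.
Pair separations: r₁₂ = 0.478 m.
U = (1.19×10⁻⁷) = 1.19×10⁻⁷ J.

1.19×10⁻⁷ J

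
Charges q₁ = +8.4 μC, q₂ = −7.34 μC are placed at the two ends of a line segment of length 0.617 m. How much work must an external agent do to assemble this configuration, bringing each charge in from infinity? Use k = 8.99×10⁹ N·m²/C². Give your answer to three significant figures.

The assembly work is the sum of pairwise potential energies, U = Σ_{i<j} kqᵢqⱼ/rᵢⱼ.
The separation is r = 0.617 m.
U = (-0.898) = -0.898 J.

-0.898 J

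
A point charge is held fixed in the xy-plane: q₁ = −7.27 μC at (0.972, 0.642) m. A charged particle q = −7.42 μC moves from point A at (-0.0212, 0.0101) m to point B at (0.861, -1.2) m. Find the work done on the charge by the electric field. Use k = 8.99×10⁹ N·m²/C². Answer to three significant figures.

The work done by the electric force is W_field = −ΔU = −q(V_B − V_A) = q(V_A − V_B).
At A: distance to the source charge is 1.18 m; V_A = kq₁/r = -5.55×10⁴ V.
At B: distance to the source charge is 1.85 m; V_B = kq₁/r = -3.54×10⁴ V.
ΔV = V_B − V_A = 2.01×10⁴ V.
W_field = −qΔV = −(-7.42×10⁻⁶ C)(2.01×10⁴ V) = 0.149 J.

0.149 J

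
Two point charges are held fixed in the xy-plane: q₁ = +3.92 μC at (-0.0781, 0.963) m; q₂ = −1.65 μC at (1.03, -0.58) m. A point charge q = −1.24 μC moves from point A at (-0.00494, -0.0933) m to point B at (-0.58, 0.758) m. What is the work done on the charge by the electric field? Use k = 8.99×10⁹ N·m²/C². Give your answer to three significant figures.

0.0466 J

The work done by the electric force is W_field = −ΔU = −q(V_B − V_A) = q(V_A − V_B).
At A: distances to the source charges are 1.06 m, 1.14 m; V_A = Σ kqᵢ/rᵢ = 2.03×10⁴ V.
At B: distances to the source charges are 0.542 m, 2.09 m; V_B = Σ kqᵢ/rᵢ = 5.79×10⁴ V.
ΔV = V_B − V_A = 3.76×10⁴ V.
W_field = −qΔV = −(-1.24×10⁻⁶ C)(3.76×10⁴ V) = 0.0466 J.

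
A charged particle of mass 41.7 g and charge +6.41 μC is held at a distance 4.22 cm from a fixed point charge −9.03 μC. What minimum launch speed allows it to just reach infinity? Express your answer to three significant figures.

24.3 m/s

To just escape, total mechanical energy must reach zero at infinity: ½mv²_min + U = 0, so ½mv²_min = −U = |kQq|/r.
|U| = |kQq|/r = (8.99×10⁹ N·m²/C²)(9.03×10⁻⁶)(6.41×10⁻⁶)/(0.0422) = 12.3 J.
v_min = √(2|U|/m) = √(2·12.3/0.0417) = 24.3 m/s.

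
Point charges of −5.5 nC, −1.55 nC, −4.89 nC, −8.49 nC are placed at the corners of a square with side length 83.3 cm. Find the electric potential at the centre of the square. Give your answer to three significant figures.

-312 V

The total potential is the scalar sum of each charge's contribution, V = Σ kqᵢ/rᵢ.
The distance from each corner to the centre is a√2/2 = 0.589 m.
V = k[(-5.50×10⁻⁹)/(0.589) + (-1.55×10⁻⁹)/(0.589) + (-4.89×10⁻⁹)/(0.589) + (-8.49×10⁻⁹)/(0.589)] = -312 V.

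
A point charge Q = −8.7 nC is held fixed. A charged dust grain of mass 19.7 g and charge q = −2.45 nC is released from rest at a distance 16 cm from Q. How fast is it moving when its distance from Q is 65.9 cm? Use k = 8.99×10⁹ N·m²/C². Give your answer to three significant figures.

9.60×10⁻³ m/s

Only the electrostatic force acts, so mechanical energy is conserved: ½mv² = U₁ − U₂ = kQq(1/r₁ − 1/r₂).
U₁ − U₂ = (8.99×10⁹ N·m²/C²)(-8.70×10⁻⁹ C)(-2.45×10⁻⁹ C)(1/0.160 − 1/0.659) = 9.07×10⁻⁷ J.
v = √(2·9.07×10⁻⁷/0.0197) = 9.60×10⁻³ m/s.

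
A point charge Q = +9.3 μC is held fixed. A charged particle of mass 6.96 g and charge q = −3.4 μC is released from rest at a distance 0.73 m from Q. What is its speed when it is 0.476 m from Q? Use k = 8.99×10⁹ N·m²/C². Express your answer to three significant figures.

7.73 m/s

Only the electrostatic force acts, so mechanical energy is conserved: ½mv² = U₁ − U₂ = kQq(1/r₁ − 1/r₂).
U₁ − U₂ = (8.99×10⁹ N·m²/C²)(9.30×10⁻⁶ C)(-3.40×10⁻⁶ C)(1/0.730 − 1/0.476) = 0.208 J.
v = √(2·0.208/6.96×10⁻³) = 7.73 m/s.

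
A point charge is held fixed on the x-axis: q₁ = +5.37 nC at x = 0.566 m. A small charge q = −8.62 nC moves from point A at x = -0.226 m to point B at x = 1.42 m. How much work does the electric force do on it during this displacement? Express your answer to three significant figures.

The work done by the electric force is W_field = −ΔU = −q(V_B − V_A) = q(V_A − V_B).
At A: distance to the source charge is 0.792 m; V_A = kq₁/r = 61.0 V.
At B: distance to the source charge is 0.854 m; V_B = kq₁/r = 56.5 V.
ΔV = V_B − V_A = -4.43 V.
W_field = −qΔV = −(-8.62×10⁻⁹ C)(-4.43 V) = -3.81×10⁻⁸ J.

-3.81×10⁻⁸ J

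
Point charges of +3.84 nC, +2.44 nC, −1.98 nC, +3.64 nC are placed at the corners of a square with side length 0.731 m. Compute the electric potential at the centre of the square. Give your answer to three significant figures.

138 V

Electric potential is a scalar, so the contributions from each charge add algebraically: V = Σ kqᵢ/rᵢ.
The distance from each corner to the centre is a√2/2 = 0.517 m.
V = k[(3.84×10⁻⁹)/(0.517) + (2.44×10⁻⁹)/(0.517) + (-1.98×10⁻⁹)/(0.517) + (3.64×10⁻⁹)/(0.517)] = 138 V.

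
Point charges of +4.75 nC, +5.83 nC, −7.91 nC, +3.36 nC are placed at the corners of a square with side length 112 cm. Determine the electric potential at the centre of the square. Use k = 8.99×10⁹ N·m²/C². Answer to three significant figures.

Electric potential is a scalar, so the contributions from each charge add algebraically: V = Σ kqᵢ/rᵢ.
The distance from each corner to the centre is a√2/2 = 0.792 m.
V = k[(4.75×10⁻⁹)/(0.792) + (5.83×10⁻⁹)/(0.792) + (-7.91×10⁻⁹)/(0.792) + (3.36×10⁻⁹)/(0.792)] = 68.5 V.

68.5 V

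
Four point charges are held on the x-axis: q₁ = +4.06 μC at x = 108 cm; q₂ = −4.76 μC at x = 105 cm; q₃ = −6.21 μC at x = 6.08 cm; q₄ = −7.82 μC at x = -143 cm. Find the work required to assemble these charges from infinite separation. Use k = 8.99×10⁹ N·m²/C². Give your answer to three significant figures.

-5.43 J

The assembly work is the sum of pairwise potential energies, U = Σ_{i<j} kqᵢqⱼ/rᵢⱼ.
Pair separations: r₁₂ = 0.0300 m, r₁₃ = 1.02 m, r₁₄ = 2.51 m, r₂₃ = 0.989 m, r₂₄ = 2.48 m, r₃₄ = 1.49 m.
Summing all 6 pair terms gives U = -5.43 J.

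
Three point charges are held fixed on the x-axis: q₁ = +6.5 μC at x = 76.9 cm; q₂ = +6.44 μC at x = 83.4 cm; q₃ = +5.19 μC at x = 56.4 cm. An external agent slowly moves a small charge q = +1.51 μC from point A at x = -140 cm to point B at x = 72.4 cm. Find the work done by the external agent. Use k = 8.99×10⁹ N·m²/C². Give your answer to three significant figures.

3.08 J

For quasistatic motion the external work equals the change in potential energy: W_ext = qΔV = q(V_B − V_A).
At A: distances to the source charges are 2.17 m, 2.23 m, 1.96 m; V_A = Σ kqᵢ/rᵢ = 7.66×10⁴ V.
At B: distances to the source charges are 0.0450 m, 0.110 m, 0.160 m; V_B = Σ kqᵢ/rᵢ = 2.12×10⁶ V.
ΔV = V_B − V_A = 2.04×10⁶ V.
W_ext = qΔV = (1.51×10⁻⁶ C)(2.04×10⁶ V) = 3.08 J.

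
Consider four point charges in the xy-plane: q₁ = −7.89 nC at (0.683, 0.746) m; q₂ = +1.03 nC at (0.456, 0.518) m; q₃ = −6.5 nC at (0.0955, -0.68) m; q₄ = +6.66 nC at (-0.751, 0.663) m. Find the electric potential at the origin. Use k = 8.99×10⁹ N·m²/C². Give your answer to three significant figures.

Electric potential is a scalar, so the contributions from each charge add algebraically: V = Σ kqᵢ/rᵢ.
Distances from the field point to each charge: r₁ = 1.01 m, r₂ = 0.690 m, r₃ = 0.687 m, r₄ = 1.00 m.
V = k[(-7.89×10⁻⁹)/(1.01) + (1.03×10⁻⁹)/(0.690) + (-6.50×10⁻⁹)/(0.687) + (6.66×10⁻⁹)/(1.00)] = -82.0 V.

-82.0 V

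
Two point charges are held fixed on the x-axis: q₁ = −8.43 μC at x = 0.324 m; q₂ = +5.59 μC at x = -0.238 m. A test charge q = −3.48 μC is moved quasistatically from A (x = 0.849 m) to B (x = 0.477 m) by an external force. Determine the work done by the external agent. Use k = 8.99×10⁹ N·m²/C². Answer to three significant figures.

For quasistatic motion the external work equals the change in potential energy: W_ext = qΔV = q(V_B − V_A).
At A: distances to the source charges are 0.525 m, 1.09 m; V_A = Σ kqᵢ/rᵢ = -9.81×10⁴ V.
At B: distances to the source charges are 0.153 m, 0.715 m; V_B = Σ kqᵢ/rᵢ = -4.25×10⁵ V.
ΔV = V_B − V_A = -3.27×10⁵ V.
W_ext = qΔV = (-3.48×10⁻⁶ C)(-3.27×10⁵ V) = 1.14 J.

1.14 J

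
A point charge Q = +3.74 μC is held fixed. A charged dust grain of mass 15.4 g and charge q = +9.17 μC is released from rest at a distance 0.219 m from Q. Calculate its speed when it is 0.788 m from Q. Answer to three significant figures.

Only the electrostatic force acts, so mechanical energy is conserved: ½mv² = U₁ − U₂ = kQq(1/r₁ − 1/r₂).
U₁ − U₂ = (8.99×10⁹ N·m²/C²)(3.74×10⁻⁶ C)(9.17×10⁻⁶ C)(1/0.219 − 1/0.788) = 1.02 J.
v = √(2·1.02/0.0154) = 11.5 m/s.

11.5 m/s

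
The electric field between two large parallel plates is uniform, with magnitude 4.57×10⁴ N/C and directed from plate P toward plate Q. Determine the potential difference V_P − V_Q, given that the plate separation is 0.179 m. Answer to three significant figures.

In a uniform field, potential decreases in the direction of E: ΔV = −E·d for a displacement d parallel to E.
Going from Q to P is a displacement of 0.179 m opposite to the field, so V_P − V_Q = +Ed = 8180 V.

8180 V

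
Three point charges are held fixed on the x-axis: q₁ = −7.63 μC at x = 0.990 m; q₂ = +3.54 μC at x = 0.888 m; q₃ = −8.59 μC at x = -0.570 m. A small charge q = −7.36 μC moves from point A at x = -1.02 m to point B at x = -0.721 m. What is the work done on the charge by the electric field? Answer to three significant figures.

The work done by the electric force is W_field = −ΔU = −q(V_B − V_A) = q(V_A − V_B).
At A: distances to the source charges are 2.01 m, 1.91 m, 0.450 m; V_A = Σ kqᵢ/rᵢ = -1.89×10⁵ V.
At B: distances to the source charges are 1.71 m, 1.61 m, 0.151 m; V_B = Σ kqᵢ/rᵢ = -5.32×10⁵ V.
ΔV = V_B − V_A = -3.43×10⁵ V.
W_field = −qΔV = −(-7.36×10⁻⁶ C)(-3.43×10⁵ V) = -2.52 J.

-2.52 J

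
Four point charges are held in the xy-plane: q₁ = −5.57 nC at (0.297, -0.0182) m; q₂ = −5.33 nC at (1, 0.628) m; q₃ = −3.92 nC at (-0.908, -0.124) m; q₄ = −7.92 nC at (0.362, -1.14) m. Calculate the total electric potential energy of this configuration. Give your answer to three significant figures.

1.26×10⁻⁶ J

The assembly work is the sum of pairwise potential energies, U = Σ_{i<j} kqᵢqⱼ/rᵢⱼ.
Pair separations: r₁₂ = 0.955 m, r₁₃ = 1.21 m, r₁₄ = 1.12 m, r₂₃ = 2.05 m, r₂₄ = 1.88 m, r₃₄ = 1.63 m.
Summing all 6 pair terms gives U = 1.26×10⁻⁶ J.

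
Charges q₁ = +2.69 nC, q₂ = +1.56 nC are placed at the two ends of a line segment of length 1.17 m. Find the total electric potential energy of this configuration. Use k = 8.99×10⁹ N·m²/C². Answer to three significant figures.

3.22×10⁻⁸ J

The assembly work is the sum of pairwise potential energies, U = Σ_{i<j} kqᵢqⱼ/rᵢⱼ.
The separation is r = 1.17 m.
U = (3.22×10⁻⁸) = 3.22×10⁻⁸ J.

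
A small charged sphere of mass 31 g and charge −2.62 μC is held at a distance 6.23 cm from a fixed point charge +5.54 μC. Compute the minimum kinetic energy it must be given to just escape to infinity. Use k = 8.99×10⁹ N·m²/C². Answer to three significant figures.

2.09 J

To just escape, total mechanical energy must reach zero at infinity: ½mv²_min + U = 0, so ½mv²_min = −U = |kQq|/r.
|U| = |kQq|/r = (8.99×10⁹ N·m²/C²)(5.54×10⁻⁶)(2.62×10⁻⁶)/(0.0623) = 2.09 J.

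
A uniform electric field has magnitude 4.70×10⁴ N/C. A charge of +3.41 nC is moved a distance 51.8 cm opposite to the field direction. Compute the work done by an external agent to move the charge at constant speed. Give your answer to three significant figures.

8.30×10⁻⁵ J

The potential change for a displacement 51.8 cm opposite to the field direction is ΔV = +Ed = 2.43×10⁴ V.
W_ext = qΔV = 8.30×10⁻⁵ J.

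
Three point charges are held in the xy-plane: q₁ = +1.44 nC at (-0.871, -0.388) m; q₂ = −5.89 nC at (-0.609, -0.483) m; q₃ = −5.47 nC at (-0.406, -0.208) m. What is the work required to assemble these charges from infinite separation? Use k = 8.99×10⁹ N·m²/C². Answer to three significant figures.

The work to assemble the configuration equals its total potential energy, U = Σ kqᵢqⱼ/rᵢⱼ over all pairs.
Pair separations: r₁₂ = 0.279 m, r₁₃ = 0.499 m, r₂₃ = 0.342 m.
U = (-2.74×10⁻⁷) + (-1.42×10⁻⁷) + (8.47×10⁻⁷) = 4.32×10⁻⁷ J.

4.32×10⁻⁷ J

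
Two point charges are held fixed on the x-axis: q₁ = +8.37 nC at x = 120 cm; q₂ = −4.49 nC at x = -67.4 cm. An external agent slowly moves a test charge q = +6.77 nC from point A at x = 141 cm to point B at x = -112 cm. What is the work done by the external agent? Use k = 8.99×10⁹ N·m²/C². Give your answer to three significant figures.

-2.69×10⁻⁶ J

For quasistatic motion the external work equals the change in potential energy: W_ext = qΔV = q(V_B − V_A).
At A: distances to the source charges are 0.210 m, 2.08 m; V_A = Σ kqᵢ/rᵢ = 339 V.
At B: distances to the source charges are 2.32 m, 0.446 m; V_B = Σ kqᵢ/rᵢ = -58.1 V.
ΔV = V_B − V_A = -397 V.
W_ext = qΔV = (6.77×10⁻⁹ C)(-397 V) = -2.69×10⁻⁶ J.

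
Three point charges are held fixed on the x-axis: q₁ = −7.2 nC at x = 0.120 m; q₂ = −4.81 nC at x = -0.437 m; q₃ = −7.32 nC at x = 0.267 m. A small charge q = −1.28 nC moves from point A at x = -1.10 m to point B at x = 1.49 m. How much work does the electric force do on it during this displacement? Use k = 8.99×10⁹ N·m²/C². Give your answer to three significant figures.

The work done by the electric force is W_field = −ΔU = −q(V_B − V_A) = q(V_A − V_B).
At A: distances to the source charges are 1.22 m, 0.663 m, 1.37 m; V_A = Σ kqᵢ/rᵢ = -166 V.
At B: distances to the source charges are 1.37 m, 1.93 m, 1.22 m; V_B = Σ kqᵢ/rᵢ = -123 V.
ΔV = V_B − V_A = 42.9 V.
W_field = −qΔV = −(-1.28×10⁻⁹ C)(42.9 V) = 5.49×10⁻⁸ J.

5.49×10⁻⁸ J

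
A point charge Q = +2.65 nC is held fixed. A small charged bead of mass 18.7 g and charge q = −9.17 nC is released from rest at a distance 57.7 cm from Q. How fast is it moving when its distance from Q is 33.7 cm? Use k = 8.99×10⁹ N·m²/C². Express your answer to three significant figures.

5.37×10⁻³ m/s

Only the electrostatic force acts, so mechanical energy is conserved: ½mv² = U₁ − U₂ = kQq(1/r₁ − 1/r₂).
U₁ − U₂ = (8.99×10⁹ N·m²/C²)(2.65×10⁻⁹ C)(-9.17×10⁻⁹ C)(1/0.577 − 1/0.337) = 2.70×10⁻⁷ J.
v = √(2·2.70×10⁻⁷/0.0187) = 5.37×10⁻³ m/s.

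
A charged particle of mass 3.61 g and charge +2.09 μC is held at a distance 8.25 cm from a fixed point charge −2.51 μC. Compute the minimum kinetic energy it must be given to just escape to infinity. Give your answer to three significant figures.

To just escape, total mechanical energy must reach zero at infinity: ½mv²_min + U = 0, so ½mv²_min = −U = |kQq|/r.
|U| = |kQq|/r = (8.99×10⁹ N·m²/C²)(2.51×10⁻⁶)(2.09×10⁻⁶)/(0.0825) = 0.572 J.

0.572 J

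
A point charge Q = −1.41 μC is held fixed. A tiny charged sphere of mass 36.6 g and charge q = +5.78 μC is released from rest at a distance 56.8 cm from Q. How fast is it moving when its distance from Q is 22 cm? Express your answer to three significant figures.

3.34 m/s

Only the electrostatic force acts, so mechanical energy is conserved: ½mv² = U₁ − U₂ = kQq(1/r₁ − 1/r₂).
U₁ − U₂ = (8.99×10⁹ N·m²/C²)(-1.41×10⁻⁶ C)(5.78×10⁻⁶ C)(1/0.568 − 1/0.220) = 0.204 J.
v = √(2·0.204/0.0366) = 3.34 m/s.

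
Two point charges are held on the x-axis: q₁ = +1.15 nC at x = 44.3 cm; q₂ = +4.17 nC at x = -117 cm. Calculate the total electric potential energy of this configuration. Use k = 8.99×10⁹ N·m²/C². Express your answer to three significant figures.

2.67×10⁻⁸ J

The work to assemble the configuration equals its total potential energy, U = Σ kqᵢqⱼ/rᵢⱼ over all pairs.
Pair separations: r₁₂ = 1.61 m.
U = (2.67×10⁻⁸) = 2.67×10⁻⁸ J.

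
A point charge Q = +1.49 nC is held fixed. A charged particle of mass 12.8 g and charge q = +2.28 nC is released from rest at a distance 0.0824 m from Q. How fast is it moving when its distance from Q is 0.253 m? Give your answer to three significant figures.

Only the electrostatic force acts, so mechanical energy is conserved: ½mv² = U₁ − U₂ = kQq(1/r₁ − 1/r₂).
U₁ − U₂ = (8.99×10⁹ N·m²/C²)(1.49×10⁻⁹ C)(2.28×10⁻⁹ C)(1/0.0824 − 1/0.253) = 2.50×10⁻⁷ J.
v = √(2·2.50×10⁻⁷/0.0128) = 6.25×10⁻³ m/s.

6.25×10⁻³ m/s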